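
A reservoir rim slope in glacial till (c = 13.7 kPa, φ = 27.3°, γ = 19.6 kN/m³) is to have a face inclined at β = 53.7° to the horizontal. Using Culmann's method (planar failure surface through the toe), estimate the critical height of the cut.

Culmann's analysis gives the critical failure plane at α_cr = (β + φ)/2 = (53.7 + 27.3)/2 = 40.5°, and the critical height
H_c = (4c/γ) · sinβ cosφ / [1 − cos(β − φ)]
    = (4·13.7/19.6) · sin53.7°·cos27.3° / [1 − cos(26.4°)]
    = 2.796 · 0.8059·0.8886 / [1 − 0.8957]
    = 2.796 · 0.7162 / 0.1043
    = 19.20 m

H_c = 19.20 m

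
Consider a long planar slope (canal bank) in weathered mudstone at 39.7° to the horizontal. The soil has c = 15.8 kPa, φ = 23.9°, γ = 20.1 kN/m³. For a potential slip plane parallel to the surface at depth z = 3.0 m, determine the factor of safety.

FS = 1.07

For an infinite slope with a slip plane parallel to the surface (no pore pressure): FS = [c + γz cos²β tanφ] / [γz sinβ cosβ].
γz = 20.1·3.0 = 60.30 kN/m²
Numerator = 15.8 + 60.30·cos²39.7°·tan23.9° = 15.8 + 60.30·0.5920·0.4431 = 31.618 kPa
Denominator = 60.30·sin39.7°·cos39.7° = 60.30·0.6388·0.7694 = 29.636 kPa
FS = 31.618 / 29.636 = 1.067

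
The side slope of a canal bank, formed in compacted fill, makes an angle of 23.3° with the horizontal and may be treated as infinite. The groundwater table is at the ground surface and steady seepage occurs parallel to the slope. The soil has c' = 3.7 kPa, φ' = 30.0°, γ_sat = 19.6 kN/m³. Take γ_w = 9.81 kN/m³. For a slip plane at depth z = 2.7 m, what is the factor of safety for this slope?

FS = 0.86

With seepage parallel to the slope and the water table at the surface, the effective normal stress on the slip plane uses the buoyant unit weight γ' = γ_sat − γ_w while the driving shear stress uses γ_sat:
FS = [c' + γ' z cos²β tanφ'] / [γ_sat z sinβ cosβ]
γ' = 19.6 − 9.81 = 9.79 kN/m³
Numerator = 3.7 + 9.79·2.7·cos²23.3°·tan30.0° = 3.7 + 9.79·2.7·0.8435·0.5774 = 16.573 kPa
Denominator = 19.6·2.7·sin23.3°·cos23.3° = 19.6·2.7·0.3955·0.9184 = 19.225 kPa
FS = 16.573 / 19.225 = 0.862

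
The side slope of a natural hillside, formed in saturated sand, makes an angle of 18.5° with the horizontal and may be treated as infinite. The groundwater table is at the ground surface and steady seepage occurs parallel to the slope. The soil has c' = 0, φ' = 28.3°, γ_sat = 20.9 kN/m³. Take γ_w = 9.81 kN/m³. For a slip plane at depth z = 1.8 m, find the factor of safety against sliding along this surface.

With seepage parallel to the slope and the water table at the surface, the effective normal stress on the slip plane uses the buoyant unit weight γ' = γ_sat − γ_w while the driving shear stress uses γ_sat:
FS = [c' + γ' z cos²β tanφ'] / [γ_sat z sinβ cosβ]
(For c' = 0 this reduces to FS = (γ'/γ_sat)·tanφ'/tanβ.)
γ' = 20.9 − 9.81 = 11.09 kN/m³
Numerator = 0.0 + 11.09·1.8·cos²18.5°·tan28.3° = 0.0 + 11.09·1.8·0.8993·0.5384 = 9.666 kPa
Denominator = 20.9·1.8·sin18.5°·cos18.5° = 20.9·1.8·0.3173·0.9483 = 11.320 kPa
FS = 9.666 / 11.320 = 0.854

FS = 0.85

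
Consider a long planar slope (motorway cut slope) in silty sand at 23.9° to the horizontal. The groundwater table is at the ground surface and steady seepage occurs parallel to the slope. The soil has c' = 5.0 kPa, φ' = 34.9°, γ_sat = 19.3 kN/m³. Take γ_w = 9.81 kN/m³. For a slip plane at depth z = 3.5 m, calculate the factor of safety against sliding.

With seepage parallel to the slope and the water table at the surface, the effective normal stress on the slip plane uses the buoyant unit weight γ' = γ_sat − γ_w while the driving shear stress uses γ_sat:
FS = [c' + γ' z cos²β tanφ'] / [γ_sat z sinβ cosβ]
γ' = 19.3 − 9.81 = 9.49 kN/m³
Numerator = 5.0 + 9.49·3.5·cos²23.9°·tan34.9° = 5.0 + 9.49·3.5·0.8359·0.6976 = 24.368 kPa
Denominator = 19.3·3.5·sin23.9°·cos23.9° = 19.3·3.5·0.4051·0.9143 = 25.021 kPa
FS = 24.368 / 25.021 = 0.974

FS = 0.97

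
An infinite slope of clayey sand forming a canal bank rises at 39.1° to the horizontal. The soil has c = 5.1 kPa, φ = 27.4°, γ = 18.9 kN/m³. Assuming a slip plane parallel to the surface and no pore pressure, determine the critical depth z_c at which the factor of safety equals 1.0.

Setting FS = 1.00 in FS = [c + γz cos²β tanφ] / [γz sinβ cosβ] and solving for z:
z = c / [γ cosβ (FS·sinβ − cosβ·tanφ)]
  = 5.1 / [18.9·cos39.1°·(1.00·sin39.1° − cos39.1°·tan27.4°)]
  = 5.1 / [18.9·0.7760·(1.00·0.6307 − 0.7760·0.5184)]
  = 5.1 / 3.3502 = 1.522 m

z_c = 1.52 m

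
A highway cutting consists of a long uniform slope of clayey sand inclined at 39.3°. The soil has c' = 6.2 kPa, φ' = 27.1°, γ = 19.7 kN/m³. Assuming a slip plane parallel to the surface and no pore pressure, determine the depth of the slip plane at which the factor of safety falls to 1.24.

Setting FS = 1.24 in FS = [c' + γz cos²β tanφ'] / [γz sinβ cosβ] and solving for z:
z = c' / [γ cosβ (FS·sinβ − cosβ·tanφ')]
  = 6.2 / [19.7·cos39.3°·(1.24·sin39.3° − cos39.3°·tan27.1°)]
  = 6.2 / [19.7·0.7738·(1.24·0.6334 − 0.7738·0.5117)]
  = 6.2 / 5.9362 = 1.044 m

z = 1.04 m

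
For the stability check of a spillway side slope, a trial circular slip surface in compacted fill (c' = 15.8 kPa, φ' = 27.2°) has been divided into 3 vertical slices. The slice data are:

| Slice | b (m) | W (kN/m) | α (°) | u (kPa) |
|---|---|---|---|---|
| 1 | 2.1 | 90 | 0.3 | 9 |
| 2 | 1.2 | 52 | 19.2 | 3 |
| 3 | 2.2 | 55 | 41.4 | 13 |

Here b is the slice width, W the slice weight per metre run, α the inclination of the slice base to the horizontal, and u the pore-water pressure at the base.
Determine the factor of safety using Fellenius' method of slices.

FS = 2.98

Ordinary method of slices: FS = Σ[c'·Δl_i + (W_i cosα_i − u_i·Δl_i)·tanφ'] / Σ W_i sinα_i, with Δl_i = b_i / cosα_i.
Slice 1: Δl = 2.1/cos0.3° = 2.100 m; N'_1 = 90·cos0.3° − 9·2.100 = 71.1; c'Δl = 33.18; W sinα = 0.5
Slice 2: Δl = 1.2/cos19.2° = 1.271 m; N'_2 = 52·cos19.2° − 3·1.271 = 45.3; c'Δl = 20.08; W sinα = 17.1
Slice 3: Δl = 2.2/cos41.4° = 2.933 m; N'_3 = 55·cos41.4° − 13·2.933 = 3.1; c'Δl = 46.34; W sinα = 36.4
Σc'Δl = 99.6 kN/m; ΣN' = 119.5 kN/m; ΣW sinα = 53.9 kN/m
Resisting = 99.6 + 119.5·tan27.2° = 99.6 + 61.4 = 161.0 kN/m
FS = 161.0 / 53.9 = 2.985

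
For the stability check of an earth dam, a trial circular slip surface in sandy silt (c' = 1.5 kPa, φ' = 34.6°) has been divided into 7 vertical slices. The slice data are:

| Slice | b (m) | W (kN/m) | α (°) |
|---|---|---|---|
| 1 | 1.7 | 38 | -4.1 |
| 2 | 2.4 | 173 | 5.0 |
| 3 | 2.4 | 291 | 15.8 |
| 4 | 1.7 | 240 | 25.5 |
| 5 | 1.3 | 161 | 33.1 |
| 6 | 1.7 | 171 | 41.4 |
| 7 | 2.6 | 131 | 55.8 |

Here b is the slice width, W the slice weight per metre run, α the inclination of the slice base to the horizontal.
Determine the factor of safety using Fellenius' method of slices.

FS = 1.48

Ordinary method of slices: FS = Σ[c'·Δl_i + (W_i cosα_i)·tanφ'] / Σ W_i sinα_i, with Δl_i = b_i / cosα_i.
Slice 1: Δl = 1.7/cos(-4.1°) = 1.704 m; N'_1 = 38·cos(-4.1°) = 37.9; c'Δl = 2.56; W sinα = -2.7
Slice 2: Δl = 2.4/cos5.0° = 2.409 m; N'_2 = 173·cos5.0° = 172.3; c'Δl = 3.61; W sinα = 15.1
Slice 3: Δl = 2.4/cos15.8° = 2.494 m; N'_3 = 291·cos15.8° = 280.0; c'Δl = 3.74; W sinα = 79.2
Slice 4: Δl = 1.7/cos25.5° = 1.883 m; N'_4 = 240·cos25.5° = 216.6; c'Δl = 2.83; W sinα = 103.3
Slice 5: Δl = 1.3/cos33.1° = 1.552 m; N'_5 = 161·cos33.1° = 134.9; c'Δl = 2.33; W sinα = 87.9
Slice 6: Δl = 1.7/cos41.4° = 2.266 m; N'_6 = 171·cos41.4° = 128.3; c'Δl = 3.40; W sinα = 113.1
Slice 7: Δl = 2.6/cos55.8° = 4.626 m; N'_7 = 131·cos55.8° = 73.6; c'Δl = 6.94; W sinα = 108.3
Σc'Δl = 25.4 kN/m; ΣN' = 1043.6 kN/m; ΣW sinα = 504.3 kN/m
Resisting = 25.4 + 1043.6·tan34.6° = 25.4 + 720.0 = 745.4 kN/m
FS = 745.4 / 504.3 = 1.478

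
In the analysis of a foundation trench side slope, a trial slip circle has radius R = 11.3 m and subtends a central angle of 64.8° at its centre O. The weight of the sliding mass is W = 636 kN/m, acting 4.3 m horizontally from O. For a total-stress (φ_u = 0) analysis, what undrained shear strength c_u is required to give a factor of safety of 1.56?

c_u = 29.5 kPa

FS = c_u·L_a·R / (W·d), so c_u = FS·W·d / (L_a·R).
Arc length L_a = R·θ = 11.3·(64.8°·π/180) = 11.3·1.1310 = 12.78 m
c_u = 1.56·636·4.3 / (12.78·11.3) = 4266.3 / 144.41 = 29.54 kPa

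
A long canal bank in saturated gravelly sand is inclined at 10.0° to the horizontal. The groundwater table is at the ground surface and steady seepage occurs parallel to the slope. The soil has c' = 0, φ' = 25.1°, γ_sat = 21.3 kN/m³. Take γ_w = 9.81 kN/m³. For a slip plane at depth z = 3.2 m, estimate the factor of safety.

With seepage parallel to the slope and the water table at the surface, the effective normal stress on the slip plane uses the buoyant unit weight γ' = γ_sat − γ_w while the driving shear stress uses γ_sat:
FS = [c' + γ' z cos²β tanφ'] / [γ_sat z sinβ cosβ]
(For c' = 0 this reduces to FS = (γ'/γ_sat)·tanφ'/tanβ.)
γ' = 21.3 − 9.81 = 11.49 kN/m³
Numerator = 0.0 + 11.49·3.2·cos²10.0°·tan25.1° = 0.0 + 11.49·3.2·0.9698·0.4684 = 16.704 kPa
Denominator = 21.3·3.2·sin10.0°·cos10.0° = 21.3·3.2·0.1736·0.9848 = 11.656 kPa
FS = 16.704 / 11.656 = 1.433

FS = 1.43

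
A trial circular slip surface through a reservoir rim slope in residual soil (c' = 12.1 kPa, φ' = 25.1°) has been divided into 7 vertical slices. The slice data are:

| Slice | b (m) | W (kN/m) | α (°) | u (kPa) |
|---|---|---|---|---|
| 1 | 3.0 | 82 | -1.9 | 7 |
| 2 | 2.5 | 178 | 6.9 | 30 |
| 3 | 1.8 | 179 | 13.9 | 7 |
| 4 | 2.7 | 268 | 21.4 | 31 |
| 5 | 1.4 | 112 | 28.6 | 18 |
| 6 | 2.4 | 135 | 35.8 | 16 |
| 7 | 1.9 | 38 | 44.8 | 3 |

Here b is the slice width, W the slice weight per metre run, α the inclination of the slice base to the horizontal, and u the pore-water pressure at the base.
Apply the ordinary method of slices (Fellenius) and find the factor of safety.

Ordinary method of slices: FS = Σ[c'·Δl_i + (W_i cosα_i − u_i·Δl_i)·tanφ'] / Σ W_i sinα_i, with Δl_i = b_i / cosα_i.
Slice 1: Δl = 3.0/cos(-1.9°) = 3.002 m; N'_1 = 82·cos(-1.9°) − 7·3.002 = 60.9; c'Δl = 36.32; W sinα = -2.7
Slice 2: Δl = 2.5/cos6.9° = 2.518 m; N'_2 = 178·cos6.9° − 30·2.518 = 101.2; c'Δl = 30.47; W sinα = 21.4
Slice 3: Δl = 1.8/cos13.9° = 1.854 m; N'_3 = 179·cos13.9° − 7·1.854 = 160.8; c'Δl = 22.44; W sinα = 43.0
Slice 4: Δl = 2.7/cos21.4° = 2.900 m; N'_4 = 268·cos21.4° − 31·2.900 = 159.6; c'Δl = 35.09; W sinα = 97.8
Slice 5: Δl = 1.4/cos28.6° = 1.595 m; N'_5 = 112·cos28.6° − 18·1.595 = 69.6; c'Δl = 19.29; W sinα = 53.6
Slice 6: Δl = 2.4/cos35.8° = 2.959 m; N'_6 = 135·cos35.8° − 16·2.959 = 62.1; c'Δl = 35.80; W sinα = 79.0
Slice 7: Δl = 1.9/cos44.8° = 2.678 m; N'_7 = 38·cos44.8° − 3·2.678 = 18.9; c'Δl = 32.40; W sinα = 26.8
Σc'Δl = 211.8 kN/m; ΣN' = 633.2 kN/m; ΣW sinα = 318.8 kN/m
Resisting = 211.8 + 633.2·tan25.1° = 211.8 + 296.6 = 508.4 kN/m
FS = 508.4 / 318.8 = 1.595

FS = 1.59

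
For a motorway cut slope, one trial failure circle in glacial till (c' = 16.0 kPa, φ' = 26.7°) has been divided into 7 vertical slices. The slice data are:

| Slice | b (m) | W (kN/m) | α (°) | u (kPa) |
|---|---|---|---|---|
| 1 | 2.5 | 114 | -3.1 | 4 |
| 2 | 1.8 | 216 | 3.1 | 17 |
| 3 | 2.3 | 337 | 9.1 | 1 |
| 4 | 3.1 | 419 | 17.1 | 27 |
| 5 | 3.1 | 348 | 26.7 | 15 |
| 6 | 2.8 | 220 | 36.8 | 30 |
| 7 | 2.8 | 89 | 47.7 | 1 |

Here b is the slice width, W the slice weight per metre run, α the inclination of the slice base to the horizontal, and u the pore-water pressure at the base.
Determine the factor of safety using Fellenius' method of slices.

FS = 1.86

Ordinary method of slices: FS = Σ[c'·Δl_i + (W_i cosα_i − u_i·Δl_i)·tanφ'] / Σ W_i sinα_i, with Δl_i = b_i / cosα_i.
Slice 1: Δl = 2.5/cos(-3.1°) = 2.504 m; N'_1 = 114·cos(-3.1°) − 4·2.504 = 103.8; c'Δl = 40.06; W sinα = -6.2
Slice 2: Δl = 1.8/cos3.1° = 1.803 m; N'_2 = 216·cos3.1° − 17·1.803 = 185.0; c'Δl = 28.84; W sinα = 11.7
Slice 3: Δl = 2.3/cos9.1° = 2.329 m; N'_3 = 337·cos9.1° − 1·2.329 = 330.4; c'Δl = 37.27; W sinα = 53.3
Slice 4: Δl = 3.1/cos17.1° = 3.243 m; N'_4 = 419·cos17.1° − 27·3.243 = 312.9; c'Δl = 51.89; W sinα = 123.2
Slice 5: Δl = 3.1/cos26.7° = 3.470 m; N'_5 = 348·cos26.7° − 15·3.470 = 258.8; c'Δl = 55.52; W sinα = 156.4
Slice 6: Δl = 2.8/cos36.8° = 3.497 m; N'_6 = 220·cos36.8° − 30·3.497 = 71.3; c'Δl = 55.95; W sinα = 131.8
Slice 7: Δl = 2.8/cos47.7° = 4.160 m; N'_7 = 89·cos47.7° − 1·4.160 = 55.7; c'Δl = 66.57; W sinα = 65.8
Σc'Δl = 336.1 kN/m; ΣN' = 1318.0 kN/m; ΣW sinα = 536.0 kN/m
Resisting = 336.1 + 1318.0·tan26.7° = 336.1 + 662.9 = 999.0 kN/m
FS = 999.0 / 536.0 = 1.864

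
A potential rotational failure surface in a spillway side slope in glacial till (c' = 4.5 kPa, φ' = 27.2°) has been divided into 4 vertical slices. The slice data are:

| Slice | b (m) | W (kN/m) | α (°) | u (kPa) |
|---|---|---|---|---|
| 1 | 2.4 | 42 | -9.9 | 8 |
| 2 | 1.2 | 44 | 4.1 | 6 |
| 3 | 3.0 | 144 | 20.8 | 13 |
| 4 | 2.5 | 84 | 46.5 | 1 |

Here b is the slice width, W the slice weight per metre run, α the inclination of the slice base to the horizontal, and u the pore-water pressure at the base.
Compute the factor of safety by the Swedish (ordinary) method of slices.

Ordinary method of slices: FS = Σ[c'·Δl_i + (W_i cosα_i − u_i·Δl_i)·tanφ'] / Σ W_i sinα_i, with Δl_i = b_i / cosα_i.
Slice 1: Δl = 2.4/cos(-9.9°) = 2.436 m; N'_1 = 42·cos(-9.9°) − 8·2.436 = 21.9; c'Δl = 10.96; W sinα = -7.2
Slice 2: Δl = 1.2/cos4.1° = 1.203 m; N'_2 = 44·cos4.1° − 6·1.203 = 36.7; c'Δl = 5.41; W sinα = 3.1
Slice 3: Δl = 3.0/cos20.8° = 3.209 m; N'_3 = 144·cos20.8° − 13·3.209 = 92.9; c'Δl = 14.44; W sinα = 51.1
Slice 4: Δl = 2.5/cos46.5° = 3.632 m; N'_4 = 84·cos46.5° − 1·3.632 = 54.2; c'Δl = 16.34; W sinα = 60.9
Σc'Δl = 47.2 kN/m; ΣN' = 205.6 kN/m; ΣW sinα = 108.0 kN/m
Resisting = 47.2 + 205.6·tan27.2° = 47.2 + 105.7 = 152.8 kN/m
FS = 152.8 / 108.0 = 1.415

FS = 1.42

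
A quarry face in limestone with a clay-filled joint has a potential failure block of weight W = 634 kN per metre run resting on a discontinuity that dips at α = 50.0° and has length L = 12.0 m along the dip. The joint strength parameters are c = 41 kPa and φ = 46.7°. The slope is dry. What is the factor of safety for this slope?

Resolving the block weight along and normal to the plane and applying the Mohr–Coulomb strength on the joint:
N' = W cosα = 634·cos50.0° = 407.5 kN/m
Driving force T = W sinα = 634·sin50.0° = 485.7 kN/m
Resisting force R = c·L + N'·tanφ = 41·12.0 + 407.5·tan46.7° = 492.0 + 432.5 = 924.5 kN/m
FS = R / T = 924.5 / 485.7 = 1.903

FS = 1.90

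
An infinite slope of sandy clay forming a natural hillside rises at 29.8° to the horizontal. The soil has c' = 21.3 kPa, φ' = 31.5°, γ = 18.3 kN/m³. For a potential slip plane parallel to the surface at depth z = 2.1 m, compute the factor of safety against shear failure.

For an infinite slope with a slip plane parallel to the surface (no pore pressure): FS = [c' + γz cos²β tanφ'] / [γz sinβ cosβ].
γz = 18.3·2.1 = 38.43 kN/m²
Numerator = 21.3 + 38.43·cos²29.8°·tan31.5° = 21.3 + 38.43·0.7530·0.6128 = 39.033 kPa
Denominator = 38.43·sin29.8°·cos29.8° = 38.43·0.4970·0.8678 = 16.573 kPa
FS = 39.033 / 16.573 = 2.355

FS = 2.36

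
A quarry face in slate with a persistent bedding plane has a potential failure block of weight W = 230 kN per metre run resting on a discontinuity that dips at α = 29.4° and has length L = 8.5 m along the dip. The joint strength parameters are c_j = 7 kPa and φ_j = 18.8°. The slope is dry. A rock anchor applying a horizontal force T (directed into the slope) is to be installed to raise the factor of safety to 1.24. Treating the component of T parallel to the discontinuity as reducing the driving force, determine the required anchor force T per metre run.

T = 10 kN/m

Resolving forces along and normal to the sliding plane, with the horizontal anchor force T adding T·sinα to the effective normal force and T·cosα acting up the plane against the driving force:
FS = [c_jL + (W cosα + T sinα) tanφ_j] / [W sinα − T cosα]
Without the anchor: N' = 200.4 kN/m, driving T_d = 112.9 kN/m, resisting R = 7·8.5 + 200.4·tan18.8° = 127.7 kN/m, FS = 1.13.
Setting FS = 1.24 and solving for T:
1.24·(112.9 − T cos29.4°) = 127.7 + T sin29.4°·tan18.8°
T·(sin29.4°·tan18.8° + 1.24·cos29.4°) = 1.24·112.9 − 127.7
T·(0.4909·0.3404 + 1.24·0.8712) = 140.0 − 127.7 = 12.3
T·1.2474 = 12.3
T = 9.9 kN/m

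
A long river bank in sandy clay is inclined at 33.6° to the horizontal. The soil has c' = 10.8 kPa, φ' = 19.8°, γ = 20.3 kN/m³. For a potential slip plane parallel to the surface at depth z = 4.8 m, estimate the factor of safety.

For an infinite slope with a slip plane parallel to the surface (no pore pressure): FS = [c' + γz cos²β tanφ'] / [γz sinβ cosβ].
γz = 20.3·4.8 = 97.44 kN/m²
Numerator = 10.8 + 97.44·cos²33.6°·tan19.8° = 10.8 + 97.44·0.6938·0.3600 = 35.137 kPa
Denominator = 97.44·sin33.6°·cos33.6° = 97.44·0.5534·0.8329 = 44.913 kPa
FS = 35.137 / 44.913 = 0.782

FS = 0.78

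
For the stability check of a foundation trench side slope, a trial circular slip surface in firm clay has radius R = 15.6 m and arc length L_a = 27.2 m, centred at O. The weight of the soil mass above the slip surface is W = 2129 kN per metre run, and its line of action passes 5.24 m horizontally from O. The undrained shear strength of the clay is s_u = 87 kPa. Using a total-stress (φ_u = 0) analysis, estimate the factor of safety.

Taking moments about the centre O, the resisting moment is provided by the undrained shear strength acting along the arc:
M_R = s_u·L_a·R = 87·27.20·15.6 = 36915.8 kN·m/m
M_D = W·d = 2129·5.24 = 11156.0 kN·m/m
FS = M_R / M_D = 36915.8 / 11156.0 = 3.309

FS = 3.31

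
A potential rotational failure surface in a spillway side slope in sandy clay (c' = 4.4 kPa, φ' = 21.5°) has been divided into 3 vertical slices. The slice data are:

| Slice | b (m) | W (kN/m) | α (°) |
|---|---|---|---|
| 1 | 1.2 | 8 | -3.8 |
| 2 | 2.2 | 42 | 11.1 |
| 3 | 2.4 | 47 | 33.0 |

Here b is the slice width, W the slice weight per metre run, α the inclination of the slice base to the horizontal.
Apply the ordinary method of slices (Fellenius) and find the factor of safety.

Ordinary method of slices: FS = Σ[c'·Δl_i + (W_i cosα_i)·tanφ'] / Σ W_i sinα_i, with Δl_i = b_i / cosα_i.
Slice 1: Δl = 1.2/cos(-3.8°) = 1.203 m; N'_1 = 8·cos(-3.8°) = 8.0; c'Δl = 5.29; W sinα = -0.5
Slice 2: Δl = 2.2/cos11.1° = 2.242 m; N'_2 = 42·cos11.1° = 41.2; c'Δl = 9.86; W sinα = 8.1
Slice 3: Δl = 2.4/cos33.0° = 2.862 m; N'_3 = 47·cos33.0° = 39.4; c'Δl = 12.59; W sinα = 25.6
Σc'Δl = 27.7 kN/m; ΣN' = 88.6 kN/m; ΣW sinα = 33.2 kN/m
Resisting = 27.7 + 88.6·tan21.5° = 27.7 + 34.9 = 62.7 kN/m
FS = 62.7 / 33.2 = 1.890

FS = 1.89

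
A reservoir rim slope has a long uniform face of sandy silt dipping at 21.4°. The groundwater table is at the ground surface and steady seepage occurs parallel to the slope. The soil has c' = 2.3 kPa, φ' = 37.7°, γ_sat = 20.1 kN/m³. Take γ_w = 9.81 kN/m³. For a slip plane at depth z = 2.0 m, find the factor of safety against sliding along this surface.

FS = 1.18

With seepage parallel to the slope and the water table at the surface, the effective normal stress on the slip plane uses the buoyant unit weight γ' = γ_sat − γ_w while the driving shear stress uses γ_sat:
FS = [c' + γ' z cos²β tanφ'] / [γ_sat z sinβ cosβ]
γ' = 20.1 − 9.81 = 10.29 kN/m³
Numerator = 2.3 + 10.29·2.0·cos²21.4°·tan37.7° = 2.3 + 10.29·2.0·0.8669·0.7729 = 16.088 kPa
Denominator = 20.1·2.0·sin21.4°·cos21.4° = 20.1·2.0·0.3649·0.9311 = 13.657 kPa
FS = 16.088 / 13.657 = 1.178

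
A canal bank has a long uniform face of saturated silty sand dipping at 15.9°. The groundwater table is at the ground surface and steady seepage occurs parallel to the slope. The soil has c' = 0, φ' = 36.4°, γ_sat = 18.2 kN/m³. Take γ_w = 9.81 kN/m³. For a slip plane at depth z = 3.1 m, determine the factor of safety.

FS = 1.19

With seepage parallel to the slope and the water table at the surface, the effective normal stress on the slip plane uses the buoyant unit weight γ' = γ_sat − γ_w while the driving shear stress uses γ_sat:
FS = [c' + γ' z cos²β tanφ'] / [γ_sat z sinβ cosβ]
(For c' = 0 this reduces to FS = (γ'/γ_sat)·tanφ'/tanβ.)
γ' = 18.2 − 9.81 = 8.39 kN/m³
Numerator = 0.0 + 8.39·3.1·cos²15.9°·tan36.4° = 0.0 + 8.39·3.1·0.9249·0.7373 = 17.736 kPa
Denominator = 18.2·3.1·sin15.9°·cos15.9° = 18.2·3.1·0.2740·0.9617 = 14.865 kPa
FS = 17.736 / 14.865 = 1.193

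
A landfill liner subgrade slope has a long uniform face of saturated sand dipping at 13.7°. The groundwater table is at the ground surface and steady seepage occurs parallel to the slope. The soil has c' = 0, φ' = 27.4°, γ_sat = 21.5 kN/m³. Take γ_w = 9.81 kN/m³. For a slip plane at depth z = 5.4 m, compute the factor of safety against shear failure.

With seepage parallel to the slope and the water table at the surface, the effective normal stress on the slip plane uses the buoyant unit weight γ' = γ_sat − γ_w while the driving shear stress uses γ_sat:
FS = [c' + γ' z cos²β tanφ'] / [γ_sat z sinβ cosβ]
(For c' = 0 this reduces to FS = (γ'/γ_sat)·tanφ'/tanβ.)
γ' = 21.5 − 9.81 = 11.69 kN/m³
Numerator = 0.0 + 11.69·5.4·cos²13.7°·tan27.4° = 0.0 + 11.69·5.4·0.9439·0.5184 = 30.886 kPa
Denominator = 21.5·5.4·sin13.7°·cos13.7° = 21.5·5.4·0.2368·0.9715 = 26.715 kPa
FS = 30.886 / 26.715 = 1.156

FS = 1.16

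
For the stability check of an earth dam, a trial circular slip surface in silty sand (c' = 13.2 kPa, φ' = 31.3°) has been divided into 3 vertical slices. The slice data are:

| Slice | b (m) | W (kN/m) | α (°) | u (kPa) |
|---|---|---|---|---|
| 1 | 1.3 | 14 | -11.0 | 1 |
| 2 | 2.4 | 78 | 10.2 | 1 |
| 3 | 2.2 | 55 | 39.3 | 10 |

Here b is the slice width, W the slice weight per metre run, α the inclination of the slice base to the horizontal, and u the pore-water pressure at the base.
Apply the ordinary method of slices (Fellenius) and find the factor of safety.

Ordinary method of slices: FS = Σ[c'·Δl_i + (W_i cosα_i − u_i·Δl_i)·tanφ'] / Σ W_i sinα_i, with Δl_i = b_i / cosα_i.
Slice 1: Δl = 1.3/cos(-11.0°) = 1.324 m; N'_1 = 14·cos(-11.0°) − 1·1.324 = 12.4; c'Δl = 17.48; W sinα = -2.7
Slice 2: Δl = 2.4/cos10.2° = 2.439 m; N'_2 = 78·cos10.2° − 1·2.439 = 74.3; c'Δl = 32.19; W sinα = 13.8
Slice 3: Δl = 2.2/cos39.3° = 2.843 m; N'_3 = 55·cos39.3° − 10·2.843 = 14.1; c'Δl = 37.53; W sinα = 34.8
Σc'Δl = 87.2 kN/m; ΣN' = 100.9 kN/m; ΣW sinα = 46.0 kN/m
Resisting = 87.2 + 100.9·tan31.3° = 87.2 + 61.3 = 148.5 kN/m
FS = 148.5 / 46.0 = 3.231

FS = 3.23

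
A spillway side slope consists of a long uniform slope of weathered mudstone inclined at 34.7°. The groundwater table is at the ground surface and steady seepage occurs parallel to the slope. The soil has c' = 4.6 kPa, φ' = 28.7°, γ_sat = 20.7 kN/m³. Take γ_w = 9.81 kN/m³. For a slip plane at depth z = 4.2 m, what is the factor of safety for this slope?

FS = 0.53

With seepage parallel to the slope and the water table at the surface, the effective normal stress on the slip plane uses the buoyant unit weight γ' = γ_sat − γ_w while the driving shear stress uses γ_sat:
FS = [c' + γ' z cos²β tanφ'] / [γ_sat z sinβ cosβ]
γ' = 20.7 − 9.81 = 10.89 kN/m³
Numerator = 4.6 + 10.89·4.2·cos²34.7°·tan28.7° = 4.6 + 10.89·4.2·0.6759·0.5475 = 21.526 kPa
Denominator = 20.7·4.2·sin34.7°·cos34.7° = 20.7·4.2·0.5693·0.8221 = 40.691 kPa
FS = 21.526 / 40.691 = 0.529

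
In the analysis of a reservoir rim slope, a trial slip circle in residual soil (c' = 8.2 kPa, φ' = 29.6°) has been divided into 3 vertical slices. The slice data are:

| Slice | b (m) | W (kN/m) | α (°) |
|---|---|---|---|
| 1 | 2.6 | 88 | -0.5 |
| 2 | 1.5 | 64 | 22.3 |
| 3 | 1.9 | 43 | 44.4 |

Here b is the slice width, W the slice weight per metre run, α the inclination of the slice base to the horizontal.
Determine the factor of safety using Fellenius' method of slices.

FS = 2.94

Ordinary method of slices: FS = Σ[c'·Δl_i + (W_i cosα_i)·tanφ'] / Σ W_i sinα_i, with Δl_i = b_i / cosα_i.
Slice 1: Δl = 2.6/cos(-0.5°) = 2.600 m; N'_1 = 88·cos(-0.5°) = 88.0; c'Δl = 21.32; W sinα = -0.8
Slice 2: Δl = 1.5/cos22.3° = 1.621 m; N'_2 = 64·cos22.3° = 59.2; c'Δl = 13.29; W sinα = 24.3
Slice 3: Δl = 1.9/cos44.4° = 2.659 m; N'_3 = 43·cos44.4° = 30.7; c'Δl = 21.81; W sinα = 30.1
Σc'Δl = 56.4 kN/m; ΣN' = 177.9 kN/m; ΣW sinα = 53.6 kN/m
Resisting = 56.4 + 177.9·tan29.6° = 56.4 + 101.1 = 157.5 kN/m
FS = 157.5 / 53.6 = 2.938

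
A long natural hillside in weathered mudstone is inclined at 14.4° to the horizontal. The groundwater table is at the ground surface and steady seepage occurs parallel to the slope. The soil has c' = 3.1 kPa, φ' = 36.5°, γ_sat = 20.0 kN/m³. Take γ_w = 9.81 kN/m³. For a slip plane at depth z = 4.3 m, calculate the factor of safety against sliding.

FS = 1.62

With seepage parallel to the slope and the water table at the surface, the effective normal stress on the slip plane uses the buoyant unit weight γ' = γ_sat − γ_w while the driving shear stress uses γ_sat:
FS = [c' + γ' z cos²β tanφ'] / [γ_sat z sinβ cosβ]
γ' = 20.0 − 9.81 = 10.19 kN/m³
Numerator = 3.1 + 10.19·4.3·cos²14.4°·tan36.5° = 3.1 + 10.19·4.3·0.9382·0.7400 = 33.518 kPa
Denominator = 20.0·4.3·sin14.4°·cos14.4° = 20.0·4.3·0.2487·0.9686 = 20.715 kPa
FS = 33.518 / 20.715 = 1.618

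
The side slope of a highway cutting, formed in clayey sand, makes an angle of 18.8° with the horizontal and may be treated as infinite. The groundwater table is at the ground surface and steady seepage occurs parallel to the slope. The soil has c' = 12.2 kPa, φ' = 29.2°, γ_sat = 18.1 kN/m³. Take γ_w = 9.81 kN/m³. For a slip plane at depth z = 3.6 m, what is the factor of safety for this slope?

FS = 1.37

With seepage parallel to the slope and the water table at the surface, the effective normal stress on the slip plane uses the buoyant unit weight γ' = γ_sat − γ_w while the driving shear stress uses γ_sat:
FS = [c' + γ' z cos²β tanφ'] / [γ_sat z sinβ cosβ]
γ' = 18.1 − 9.81 = 8.29 kN/m³
Numerator = 12.2 + 8.29·3.6·cos²18.8°·tan29.2° = 12.2 + 8.29·3.6·0.8961·0.5589 = 27.147 kPa
Denominator = 18.1·3.6·sin18.8°·cos18.8° = 18.1·3.6·0.3223·0.9466 = 19.879 kPa
FS = 27.147 / 19.879 = 1.366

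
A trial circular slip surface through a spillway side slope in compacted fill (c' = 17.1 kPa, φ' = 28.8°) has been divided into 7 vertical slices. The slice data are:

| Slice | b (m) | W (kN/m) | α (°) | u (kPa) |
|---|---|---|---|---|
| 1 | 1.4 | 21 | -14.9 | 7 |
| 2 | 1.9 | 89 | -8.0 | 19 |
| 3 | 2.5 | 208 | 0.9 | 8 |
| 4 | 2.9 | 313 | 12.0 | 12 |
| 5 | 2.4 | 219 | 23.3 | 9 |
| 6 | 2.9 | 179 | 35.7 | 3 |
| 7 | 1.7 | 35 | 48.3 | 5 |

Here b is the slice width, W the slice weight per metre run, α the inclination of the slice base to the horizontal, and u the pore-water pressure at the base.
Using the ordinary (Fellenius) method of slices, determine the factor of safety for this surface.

Ordinary method of slices: FS = Σ[c'·Δl_i + (W_i cosα_i − u_i·Δl_i)·tanφ'] / Σ W_i sinα_i, with Δl_i = b_i / cosα_i.
Slice 1: Δl = 1.4/cos(-14.9°) = 1.449 m; N'_1 = 21·cos(-14.9°) − 7·1.449 = 10.2; c'Δl = 24.77; W sinα = -5.4
Slice 2: Δl = 1.9/cos(-8.0°) = 1.919 m; N'_2 = 89·cos(-8.0°) − 19·1.919 = 51.7; c'Δl = 32.81; W sinα = -12.4
Slice 3: Δl = 2.5/cos0.9° = 2.500 m; N'_3 = 208·cos0.9° − 8·2.500 = 188.0; c'Δl = 42.76; W sinα = 3.3
Slice 4: Δl = 2.9/cos12.0° = 2.965 m; N'_4 = 313·cos12.0° − 12·2.965 = 270.6; c'Δl = 50.70; W sinα = 65.1
Slice 5: Δl = 2.4/cos23.3° = 2.613 m; N'_5 = 219·cos23.3° − 9·2.613 = 177.6; c'Δl = 44.68; W sinα = 86.6
Slice 6: Δl = 2.9/cos35.7° = 3.571 m; N'_6 = 179·cos35.7° − 3·3.571 = 134.6; c'Δl = 61.07; W sinα = 104.5
Slice 7: Δl = 1.7/cos48.3° = 2.556 m; N'_7 = 35·cos48.3° − 5·2.556 = 10.5; c'Δl = 43.70; W sinα = 26.1
Σc'Δl = 300.5 kN/m; ΣN' = 843.2 kN/m; ΣW sinα = 267.8 kN/m
Resisting = 300.5 + 843.2·tan28.8° = 300.5 + 463.5 = 764.0 kN/m
FS = 764.0 / 267.8 = 2.853

FS = 2.85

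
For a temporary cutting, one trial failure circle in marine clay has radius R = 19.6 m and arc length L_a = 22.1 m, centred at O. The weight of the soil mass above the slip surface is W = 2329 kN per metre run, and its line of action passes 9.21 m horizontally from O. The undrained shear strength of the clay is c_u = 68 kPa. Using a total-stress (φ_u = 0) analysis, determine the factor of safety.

FS = 1.37

Taking moments about the centre O, the resisting moment is provided by the undrained shear strength acting along the arc:
M_R = c_u·L_a·R = 68·22.10·19.6 = 29454.9 kN·m/m
M_D = W·d = 2329·9.21 = 21450.1 kN·m/m
FS = M_R / M_D = 29454.9 / 21450.1 = 1.373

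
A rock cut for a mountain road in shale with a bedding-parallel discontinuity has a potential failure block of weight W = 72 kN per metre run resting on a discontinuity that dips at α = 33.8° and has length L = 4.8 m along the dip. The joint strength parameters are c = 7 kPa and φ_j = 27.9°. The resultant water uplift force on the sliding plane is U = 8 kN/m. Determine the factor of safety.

FS = 1.52

Resolving the block weight along and normal to the plane and applying the Mohr–Coulomb strength on the joint:
N' = W cosα − U = 72·cos33.8° − 8 = 51.8 kN/m
Driving force T = W sinα = 72·sin33.8° = 40.1 kN/m
Resisting force R = c·L + N'·tanφ_j = 7·4.8 + 51.8·tan27.9° = 33.6 + 27.4 = 61.0 kN/m
FS = R / T = 61.0 / 40.1 = 1.524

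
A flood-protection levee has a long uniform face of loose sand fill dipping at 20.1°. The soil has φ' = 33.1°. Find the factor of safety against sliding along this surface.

For a dry cohesionless infinite slope the factor of safety is FS = tanφ' / tanβ.
FS = tan33.1° / tan20.1° = 0.6519 / 0.3659 = 1.781

FS = 1.78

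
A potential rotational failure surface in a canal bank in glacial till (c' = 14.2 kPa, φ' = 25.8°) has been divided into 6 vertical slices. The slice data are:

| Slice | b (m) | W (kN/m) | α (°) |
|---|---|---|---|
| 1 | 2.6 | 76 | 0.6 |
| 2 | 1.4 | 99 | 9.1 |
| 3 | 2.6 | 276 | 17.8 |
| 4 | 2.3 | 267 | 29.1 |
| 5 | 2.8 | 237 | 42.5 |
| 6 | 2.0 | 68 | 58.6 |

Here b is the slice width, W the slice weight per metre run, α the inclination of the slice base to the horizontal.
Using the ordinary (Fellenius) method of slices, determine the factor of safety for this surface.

Ordinary method of slices: FS = Σ[c'·Δl_i + (W_i cosα_i)·tanφ'] / Σ W_i sinα_i, with Δl_i = b_i / cosα_i.
Slice 1: Δl = 2.6/cos0.6° = 2.600 m; N'_1 = 76·cos0.6° = 76.0; c'Δl = 36.92; W sinα = 0.8
Slice 2: Δl = 1.4/cos9.1° = 1.418 m; N'_2 = 99·cos9.1° = 97.8; c'Δl = 20.13; W sinα = 15.7
Slice 3: Δl = 2.6/cos17.8° = 2.731 m; N'_3 = 276·cos17.8° = 262.8; c'Δl = 38.78; W sinα = 84.4
Slice 4: Δl = 2.3/cos29.1° = 2.632 m; N'_4 = 267·cos29.1° = 233.3; c'Δl = 37.38; W sinα = 129.9
Slice 5: Δl = 2.8/cos42.5° = 3.798 m; N'_5 = 237·cos42.5° = 174.7; c'Δl = 53.93; W sinα = 160.1
Slice 6: Δl = 2.0/cos58.6° = 3.839 m; N'_6 = 68·cos58.6° = 35.4; c'Δl = 54.51; W sinα = 58.0
Σc'Δl = 241.6 kN/m; ΣN' = 880.0 kN/m; ΣW sinα = 448.8 kN/m
Resisting = 241.6 + 880.0·tan25.8° = 241.6 + 425.4 = 667.1 kN/m
FS = 667.1 / 448.8 = 1.486

FS = 1.49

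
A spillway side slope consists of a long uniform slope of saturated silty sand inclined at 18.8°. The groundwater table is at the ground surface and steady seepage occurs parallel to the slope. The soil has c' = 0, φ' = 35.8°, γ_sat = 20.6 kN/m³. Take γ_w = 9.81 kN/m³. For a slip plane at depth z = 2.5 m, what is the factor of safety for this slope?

With seepage parallel to the slope and the water table at the surface, the effective normal stress on the slip plane uses the buoyant unit weight γ' = γ_sat − γ_w while the driving shear stress uses γ_sat:
FS = [c' + γ' z cos²β tanφ'] / [γ_sat z sinβ cosβ]
(For c' = 0 this reduces to FS = (γ'/γ_sat)·tanφ'/tanβ.)
γ' = 20.6 − 9.81 = 10.79 kN/m³
Numerator = 0.0 + 10.79·2.5·cos²18.8°·tan35.8° = 0.0 + 10.79·2.5·0.8961·0.7212 = 17.434 kPa
Denominator = 20.6·2.5·sin18.8°·cos18.8° = 20.6·2.5·0.3223·0.9466 = 15.711 kPa
FS = 17.434 / 15.711 = 1.110

FS = 1.11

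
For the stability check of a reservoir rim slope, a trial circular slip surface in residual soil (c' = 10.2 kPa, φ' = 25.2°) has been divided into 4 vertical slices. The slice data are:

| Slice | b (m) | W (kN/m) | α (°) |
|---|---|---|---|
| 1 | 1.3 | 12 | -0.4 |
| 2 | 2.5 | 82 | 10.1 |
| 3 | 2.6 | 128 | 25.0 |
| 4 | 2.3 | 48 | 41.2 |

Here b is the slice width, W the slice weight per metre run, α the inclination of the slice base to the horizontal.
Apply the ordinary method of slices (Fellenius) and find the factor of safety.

Ordinary method of slices: FS = Σ[c'·Δl_i + (W_i cosα_i)·tanφ'] / Σ W_i sinα_i, with Δl_i = b_i / cosα_i.
Slice 1: Δl = 1.3/cos(-0.4°) = 1.300 m; N'_1 = 12·cos(-0.4°) = 12.0; c'Δl = 13.26; W sinα = -0.1
Slice 2: Δl = 2.5/cos10.1° = 2.539 m; N'_2 = 82·cos10.1° = 80.7; c'Δl = 25.90; W sinα = 14.4
Slice 3: Δl = 2.6/cos25.0° = 2.869 m; N'_3 = 128·cos25.0° = 116.0; c'Δl = 29.26; W sinα = 54.1
Slice 4: Δl = 2.3/cos41.2° = 3.057 m; N'_4 = 48·cos41.2° = 36.1; c'Δl = 31.18; W sinα = 31.6
Σc'Δl = 99.6 kN/m; ΣN' = 244.9 kN/m; ΣW sinα = 100.0 kN/m
Resisting = 99.6 + 244.9·tan25.2° = 99.6 + 115.2 = 214.8 kN/m
FS = 214.8 / 100.0 = 2.148

FS = 2.15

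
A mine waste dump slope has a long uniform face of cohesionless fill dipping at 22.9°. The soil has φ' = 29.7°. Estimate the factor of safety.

For a dry cohesionless infinite slope the factor of safety is FS = tanφ' / tanβ.
FS = tan29.7° / tan22.9° = 0.5704 / 0.4224 = 1.350

FS = 1.35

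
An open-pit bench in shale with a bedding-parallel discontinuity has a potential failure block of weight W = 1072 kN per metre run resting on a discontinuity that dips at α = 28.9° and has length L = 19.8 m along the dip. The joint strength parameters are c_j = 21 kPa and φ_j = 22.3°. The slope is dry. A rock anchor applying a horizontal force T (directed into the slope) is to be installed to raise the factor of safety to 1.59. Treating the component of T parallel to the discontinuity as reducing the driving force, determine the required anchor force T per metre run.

Resolving forces along and normal to the sliding plane, with the horizontal anchor force T adding T·sinα to the effective normal force and T·cosα acting up the plane against the driving force:
FS = [c_jL + (W cosα + T sinα) tanφ_j] / [W sinα − T cosα]
Without the anchor: N' = 938.5 kN/m, driving T_d = 518.1 kN/m, resisting R = 21·19.8 + 938.5·tan22.3° = 800.7 kN/m, FS = 1.55.
Setting FS = 1.59 and solving for T:
1.59·(518.1 − T cos28.9°) = 800.7 + T sin28.9°·tan22.3°
T·(sin28.9°·tan22.3° + 1.59·cos28.9°) = 1.59·518.1 − 800.7
T·(0.4833·0.4101 + 1.59·0.8755) = 823.7 − 800.7 = 23.0
T·1.5902 = 23.0
T = 14.5 kN/m

T = 14 kN/m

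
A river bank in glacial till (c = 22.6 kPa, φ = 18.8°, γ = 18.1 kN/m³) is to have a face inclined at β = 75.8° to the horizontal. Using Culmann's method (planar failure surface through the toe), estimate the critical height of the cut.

Culmann's analysis gives the critical failure plane at α_cr = (β + φ)/2 = (75.8 + 18.8)/2 = 47.3°, and the critical height
H_c = (4c/γ) · sinβ cosφ / [1 − cos(β − φ)]
    = (4·22.6/18.1) · sin75.8°·cos18.8° / [1 − cos(57.0°)]
    = 4.994 · 0.9694·0.9466 / [1 − 0.5446]
    = 4.994 · 0.9177 / 0.4554
    = 10.07 m

H_c = 10.07 m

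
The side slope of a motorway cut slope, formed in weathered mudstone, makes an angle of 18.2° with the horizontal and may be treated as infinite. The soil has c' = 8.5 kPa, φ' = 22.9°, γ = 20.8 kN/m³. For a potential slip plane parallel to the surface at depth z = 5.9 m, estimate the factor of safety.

FS = 1.52

For an infinite slope with a slip plane parallel to the surface (no pore pressure): FS = [c' + γz cos²β tanφ'] / [γz sinβ cosβ].
γz = 20.8·5.9 = 122.72 kN/m²
Numerator = 8.5 + 122.72·cos²18.2°·tan22.9° = 8.5 + 122.72·0.9024·0.4224 = 55.282 kPa
Denominator = 122.72·sin18.2°·cos18.2° = 122.72·0.3123·0.9500 = 36.412 kPa
FS = 55.282 / 36.412 = 1.518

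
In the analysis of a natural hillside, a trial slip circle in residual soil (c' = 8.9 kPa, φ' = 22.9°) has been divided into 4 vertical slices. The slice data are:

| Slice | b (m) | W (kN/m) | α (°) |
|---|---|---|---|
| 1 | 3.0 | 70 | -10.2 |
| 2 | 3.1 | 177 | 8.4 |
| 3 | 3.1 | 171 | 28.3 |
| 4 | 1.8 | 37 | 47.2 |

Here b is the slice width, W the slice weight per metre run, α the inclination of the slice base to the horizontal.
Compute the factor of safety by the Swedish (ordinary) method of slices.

FS = 2.36

Ordinary method of slices: FS = Σ[c'·Δl_i + (W_i cosα_i)·tanφ'] / Σ W_i sinα_i, with Δl_i = b_i / cosα_i.
Slice 1: Δl = 3.0/cos(-10.2°) = 3.048 m; N'_1 = 70·cos(-10.2°) = 68.9; c'Δl = 27.13; W sinα = -12.4
Slice 2: Δl = 3.1/cos8.4° = 3.134 m; N'_2 = 177·cos8.4° = 175.1; c'Δl = 27.89; W sinα = 25.9
Slice 3: Δl = 3.1/cos28.3° = 3.521 m; N'_3 = 171·cos28.3° = 150.6; c'Δl = 31.34; W sinα = 81.1
Slice 4: Δl = 1.8/cos47.2° = 2.649 m; N'_4 = 37·cos47.2° = 25.1; c'Δl = 23.58; W sinα = 27.1
Σc'Δl = 109.9 kN/m; ΣN' = 419.7 kN/m; ΣW sinα = 121.7 kN/m
Resisting = 109.9 + 419.7·tan22.9° = 109.9 + 177.3 = 287.2 kN/m
FS = 287.2 / 121.7 = 2.360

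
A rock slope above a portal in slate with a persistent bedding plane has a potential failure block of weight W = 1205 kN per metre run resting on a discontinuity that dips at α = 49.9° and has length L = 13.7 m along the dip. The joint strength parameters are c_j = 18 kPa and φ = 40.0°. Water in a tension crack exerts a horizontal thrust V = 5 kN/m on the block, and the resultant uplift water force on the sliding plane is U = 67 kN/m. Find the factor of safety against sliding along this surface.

Resolving the block weight along and normal to the plane and applying the Mohr–Coulomb strength on the joint:
N' = W cosα − U − V sinα = 1205·cos49.9° − 67 − 5·sin49.9° = 705.3 kN/m
Driving force T = W sinα + V cosα = 1205·sin49.9° + 5·cos49.9° = 925.0 kN/m
Resisting force R = c_j·L + N'·tanφ = 18·13.7 + 705.3·tan40.0° = 246.6 + 591.9 = 838.5 kN/m
FS = R / T = 838.5 / 925.0 = 0.906

FS = 0.91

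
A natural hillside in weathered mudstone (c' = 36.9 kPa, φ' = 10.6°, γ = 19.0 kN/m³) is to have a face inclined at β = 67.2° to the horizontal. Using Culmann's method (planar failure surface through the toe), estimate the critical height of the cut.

Culmann's analysis gives the critical failure plane at α_cr = (β + φ')/2 = (67.2 + 10.6)/2 = 38.9°, and the critical height
H_c = (4c'/γ) · sinβ cosφ' / [1 − cos(β − φ')]
    = (4·36.9/19.0) · sin67.2°·cos10.6° / [1 − cos(56.6°)]
    = 7.768 · 0.9219·0.9829 / [1 − 0.5505]
    = 7.768 · 0.9061 / 0.4495
    = 15.66 m

H_c = 15.66 m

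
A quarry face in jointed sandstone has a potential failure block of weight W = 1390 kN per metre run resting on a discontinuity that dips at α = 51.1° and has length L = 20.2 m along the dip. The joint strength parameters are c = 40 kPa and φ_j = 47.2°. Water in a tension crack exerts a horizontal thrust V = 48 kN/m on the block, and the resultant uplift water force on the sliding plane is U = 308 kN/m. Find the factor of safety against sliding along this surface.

FS = 1.24

Resolving the block weight along and normal to the plane and applying the Mohr–Coulomb strength on the joint:
N' = W cosα − U − V sinα = 1390·cos51.1° − 308 − 48·sin51.1° = 527.5 kN/m
Driving force T = W sinα + V cosα = 1390·sin51.1° + 48·cos51.1° = 1111.9 kN/m
Resisting force R = c·L + N'·tanφ_j = 40·20.2 + 527.5·tan47.2° = 808.0 + 569.7 = 1377.7 kN/m
FS = R / T = 1377.7 / 1111.9 = 1.239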